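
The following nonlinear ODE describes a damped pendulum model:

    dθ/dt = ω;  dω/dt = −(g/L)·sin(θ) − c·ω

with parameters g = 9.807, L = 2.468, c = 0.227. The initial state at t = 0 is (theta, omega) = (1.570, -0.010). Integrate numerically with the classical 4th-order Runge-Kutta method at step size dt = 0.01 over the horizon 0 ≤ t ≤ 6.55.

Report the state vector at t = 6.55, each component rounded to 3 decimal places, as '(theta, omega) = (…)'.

(theta, omega) = (0.585, 0.702)

t=0.000: state=(1.570, -0.010)
step 1 (dt=0.01): k1=(-0.010, -3.971), k2=(-0.030, -3.967), k3=(-0.030, -3.967), k4=(-0.050, -3.962); state += dt/6·(k1+2k2+2k3+k4)
t=0.010: state=(1.570, -0.050)
t=0.020: state=(1.569, -0.089)
t=0.030: state=(1.568, -0.129)
continuing one RK4 step at a time; state shown every 25 steps (Δt=0.25):
t=0.250: state=(1.446, -0.974)
t=0.500: state=(1.091, -1.842)
t=0.750: state=(0.547, -2.443)
t=1.000: state=(-0.087, -2.524)
t=1.250: state=(-0.666, -2.023)
t=1.500: state=(-1.069, -1.168)
t=1.750: state=(-1.241, -0.213)
t=2.000: state=(-1.178, 0.708)
t=2.250: state=(-0.897, 1.506)
t=2.500: state=(-0.448, 2.026)
t=2.750: state=(0.077, 2.089)
t=3.000: state=(0.555, 1.666)
t=3.250: state=(0.884, 0.929)
t=3.500: state=(1.011, 0.084)
t=3.750: state=(0.929, -0.726)
t=4.000: state=(0.661, -1.381)
t=4.250: state=(0.263, -1.737)
t=4.500: state=(-0.173, -1.681)
t=4.750: state=(-0.545, -1.241)
t=5.000: state=(-0.775, -0.570)
t=5.250: state=(-0.825, 0.164)
t=5.500: state=(-0.698, 0.831)
t=5.750: state=(-0.426, 1.305)
t=6.000: state=(-0.072, 1.471)
t=6.250: state=(0.280, 1.285)
t=6.500: state=(0.547, 0.817)
t=6.550: state=(0.585, 0.702)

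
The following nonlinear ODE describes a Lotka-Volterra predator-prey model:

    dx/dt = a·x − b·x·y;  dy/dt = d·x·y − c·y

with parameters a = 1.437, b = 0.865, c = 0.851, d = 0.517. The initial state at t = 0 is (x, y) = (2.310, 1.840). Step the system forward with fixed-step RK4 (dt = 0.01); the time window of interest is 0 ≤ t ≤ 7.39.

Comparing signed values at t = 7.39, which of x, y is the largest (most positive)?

t=0.000: state=(2.310, 1.840)
step 1 (dt=0.01): k1=(-0.357, 0.632), k2=(-0.363, 0.631), k3=(-0.363, 0.631), k4=(-0.369, 0.630); state += dt/6·(k1+2k2+2k3+k4)
t=0.010: state=(2.306, 1.846)
t=0.020: state=(2.303, 1.853)
t=0.030: state=(2.299, 1.859)
continuing one RK4 step at a time; state shown every 25 steps (Δt=0.25):
t=0.250: state=(2.186, 1.990)
t=0.500: state=(2.008, 2.111)
t=0.750: state=(1.806, 2.183)
t=1.000: state=(1.609, 2.200)
t=1.250: state=(1.436, 2.165)
t=1.500: state=(1.298, 2.087)
t=1.750: state=(1.197, 1.981)
t=2.000: state=(1.131, 1.861)
t=2.250: state=(1.098, 1.737)
t=2.500: state=(1.094, 1.617)
t=2.750: state=(1.118, 1.508)
t=3.000: state=(1.168, 1.413)
t=3.250: state=(1.244, 1.334)
t=3.500: state=(1.344, 1.275)
t=3.750: state=(1.468, 1.235)
t=4.000: state=(1.613, 1.218)
t=4.250: state=(1.775, 1.226)
t=4.500: state=(1.944, 1.260)
t=4.750: state=(2.107, 1.323)
t=5.000: state=(2.245, 1.418)
t=5.250: state=(2.336, 1.542)
t=5.500: state=(2.360, 1.690)
t=5.750: state=(2.305, 1.848)
t=6.000: state=(2.178, 1.997)
t=6.250: state=(1.998, 2.116)
t=6.500: state=(1.796, 2.185)
t=6.750: state=(1.599, 2.200)
t=7.000: state=(1.428, 2.162)
t=7.250: state=(1.292, 2.082)
t=7.390: state=(1.232, 2.025)
compare at T: x=1.232, y=2.025

largest component: y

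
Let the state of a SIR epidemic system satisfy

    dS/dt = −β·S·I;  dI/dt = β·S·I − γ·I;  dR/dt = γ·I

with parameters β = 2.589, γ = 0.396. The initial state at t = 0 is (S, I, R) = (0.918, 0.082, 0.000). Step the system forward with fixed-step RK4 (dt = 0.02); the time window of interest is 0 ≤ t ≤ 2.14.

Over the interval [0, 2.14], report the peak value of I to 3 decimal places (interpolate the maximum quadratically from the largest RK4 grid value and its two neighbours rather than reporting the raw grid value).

t=0.000: state=(0.918, 0.082, 0.000)
step 1 (dt=0.02): k1=(-0.195, 0.162, 0.032), k2=(-0.198, 0.165, 0.033), k3=(-0.198, 0.165, 0.033), k4=(-0.202, 0.168, 0.034); state += dt/6·(k1+2k2+2k3+k4)
t=0.020: state=(0.914, 0.085, 0.001)
t=0.040: state=(0.910, 0.089, 0.001)
t=0.060: state=(0.906, 0.092, 0.002)
continuing one RK4 step at a time; state shown every 5 steps (Δt=0.1):
t=0.100: state=(0.897, 0.100, 0.004)
t=0.200: state=(0.872, 0.120, 0.008)
t=0.300: state=(0.842, 0.145, 0.013)
t=0.400: state=(0.808, 0.172, 0.019)
t=0.500: state=(0.770, 0.203, 0.027)
t=0.600: state=(0.728, 0.237, 0.036)
t=0.700: state=(0.681, 0.273, 0.046)
t=0.800: state=(0.632, 0.311, 0.057)
t=0.900: state=(0.580, 0.350, 0.070)
t=1.000: state=(0.527, 0.388, 0.085)
t=1.100: state=(0.474, 0.425, 0.101)
t=1.200: state=(0.423, 0.458, 0.119)
t=1.300: state=(0.374, 0.489, 0.137)
t=1.400: state=(0.329, 0.514, 0.157)
t=1.500: state=(0.287, 0.535, 0.178)
t=1.600: state=(0.249, 0.551, 0.199)
t=1.700: state=(0.216, 0.563, 0.222)
t=1.800: state=(0.186, 0.570, 0.244)
t=1.900: state=(0.161, 0.573, 0.267)
t=2.000: state=(0.138, 0.572, 0.289)
t=2.100: state=(0.119, 0.569, 0.312)
t=2.140: state=(0.113, 0.566, 0.321)
largest grid value and its neighbours: I(1.920)=0.57291, I(1.940)=0.57293, I(1.960)=0.57282
parabola through these three points peaks at t≈1.933 with I≈0.57294

max I = 0.573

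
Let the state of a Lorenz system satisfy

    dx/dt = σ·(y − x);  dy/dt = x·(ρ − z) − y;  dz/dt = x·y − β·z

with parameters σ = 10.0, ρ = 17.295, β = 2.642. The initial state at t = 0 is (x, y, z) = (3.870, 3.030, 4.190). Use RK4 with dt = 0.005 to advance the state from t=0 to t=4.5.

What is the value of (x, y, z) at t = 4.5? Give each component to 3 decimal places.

(x, y, z) = (2.129, 2.555, 10.608)

t=0.000: state=(3.870, 3.030, 4.190)
step 1 (dt=0.005): k1=(-8.400, 47.686, 0.656), k2=(-6.998, 47.286, 1.047), k3=(-7.043, 47.329, 1.052), k4=(-5.681, 46.968, 1.443); state += dt/6·(k1+2k2+2k3+k4)
t=0.005: state=(3.835, 3.267, 4.195)
t=0.010: state=(3.813, 3.500, 4.204)
t=0.015: state=(3.803, 3.731, 4.218)
continuing one RK4 step at a time; state shown every 40 steps (Δt=0.2):
t=0.200: state=(8.844, 13.278, 10.697)
t=0.400: state=(9.387, 4.046, 25.031)
t=0.600: state=(1.407, -0.183, 15.446)
t=0.800: state=(0.353, 0.363, 9.111)
t=1.000: state=(0.797, 1.268, 5.439)
t=1.200: state=(2.917, 4.909, 4.055)
t=1.400: state=(10.094, 14.516, 13.253)
t=1.600: state=(7.850, 2.009, 24.175)
t=1.800: state=(0.840, -0.323, 14.356)
t=2.000: state=(0.031, -0.038, 8.456)
t=2.200: state=(-0.025, -0.043, 4.985)
t=2.400: state=(-0.100, -0.171, 2.940)
t=2.600: state=(-0.443, -0.783, 1.752)
t=2.800: state=(-2.115, -3.783, 1.457)
t=3.000: state=(-9.245, -14.727, 9.378)
t=3.200: state=(-9.321, -2.334, 26.378)
t=3.400: state=(-0.081, 1.588, 15.351)
t=3.600: state=(1.626, 2.354, 9.338)
t=3.800: state=(4.370, 6.703, 7.562)
t=4.000: state=(10.447, 12.540, 17.692)
t=4.200: state=(6.327, 2.353, 21.232)
t=4.400: state=(2.113, 1.655, 13.327)
t=4.500: state=(2.129, 2.555, 10.608)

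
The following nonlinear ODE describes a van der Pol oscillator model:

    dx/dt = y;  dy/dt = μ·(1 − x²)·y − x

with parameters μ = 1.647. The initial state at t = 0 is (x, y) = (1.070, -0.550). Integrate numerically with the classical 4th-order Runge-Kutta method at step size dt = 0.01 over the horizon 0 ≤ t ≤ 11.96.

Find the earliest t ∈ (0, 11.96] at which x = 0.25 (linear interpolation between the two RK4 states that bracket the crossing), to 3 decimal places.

t = 0.782

t=0.000: state=(1.070, -0.550)
step 1 (dt=0.01): k1=(-0.550, -0.939), k2=(-0.555, -0.940), k3=(-0.555, -0.940), k4=(-0.559, -0.942); state += dt/6·(k1+2k2+2k3+k4)
t=0.010: state=(1.064, -0.559)
t=0.020: state=(1.059, -0.569)
t=0.030: state=(1.053, -0.578)
continuing one RK4 step at a time; state shown every 50 steps (Δt=0.5):
t=0.500: state=(0.660, -1.156)
t=0.780: state=(0.253, -1.808)
next step: t=0.790: state=(0.235, -1.839) — x has crossed 0.25
linear interpolation between t=0.780 (0.25333) and t=0.790 (0.23509) → t≈0.782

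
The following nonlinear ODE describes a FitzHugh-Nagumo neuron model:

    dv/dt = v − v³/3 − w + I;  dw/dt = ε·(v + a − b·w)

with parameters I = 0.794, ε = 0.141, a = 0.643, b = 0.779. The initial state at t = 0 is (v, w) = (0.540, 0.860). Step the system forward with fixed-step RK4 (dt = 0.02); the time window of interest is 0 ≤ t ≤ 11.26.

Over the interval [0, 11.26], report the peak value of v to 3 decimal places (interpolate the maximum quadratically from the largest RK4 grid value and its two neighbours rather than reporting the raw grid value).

t=0.000: state=(0.540, 0.860)
step 1 (dt=0.02): k1=(0.422, 0.072), k2=(0.424, 0.073), k3=(0.424, 0.073), k4=(0.426, 0.073); state += dt/6·(k1+2k2+2k3+k4)
t=0.020: state=(0.548, 0.861)
t=0.040: state=(0.557, 0.863)
t=0.060: state=(0.566, 0.864)
continuing one RK4 step at a time; state shown every 25 steps (Δt=0.5):
t=0.500: state=(0.776, 0.903)
t=1.000: state=(1.034, 0.961)
t=1.500: state=(1.252, 1.033)
t=2.000: state=(1.386, 1.113)
t=2.500: state=(1.440, 1.195)
t=3.000: state=(1.440, 1.274)
t=3.500: state=(1.410, 1.348)
t=4.000: state=(1.364, 1.415)
t=4.500: state=(1.308, 1.475)
t=5.000: state=(1.245, 1.528)
t=5.500: state=(1.176, 1.574)
t=6.000: state=(1.099, 1.612)
t=6.500: state=(1.014, 1.642)
t=7.000: state=(0.916, 1.665)
t=7.500: state=(0.800, 1.679)
t=8.000: state=(0.656, 1.683)
t=8.500: state=(0.464, 1.676)
t=9.000: state=(0.188, 1.654)
t=9.500: state=(-0.236, 1.609)
t=10.000: state=(-0.858, 1.530)
t=10.500: state=(-1.491, 1.411)
t=11.000: state=(-1.807, 1.264)
t=11.260: state=(-1.859, 1.185)
largest grid value and its neighbours: v(2.720)=1.44471, v(2.740)=1.44474, v(2.760)=1.44472
parabola through these three points peaks at t≈2.742 with v≈1.44474

max v = 1.445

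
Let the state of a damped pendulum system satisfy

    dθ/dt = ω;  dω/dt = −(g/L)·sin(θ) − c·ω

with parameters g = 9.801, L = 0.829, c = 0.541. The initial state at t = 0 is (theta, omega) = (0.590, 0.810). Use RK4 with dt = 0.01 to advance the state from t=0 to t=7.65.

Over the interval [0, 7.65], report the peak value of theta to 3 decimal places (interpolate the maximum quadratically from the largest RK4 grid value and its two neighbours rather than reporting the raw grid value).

t=0.000: state=(0.590, 0.810)
step 1 (dt=0.01): k1=(0.810, -7.016), k2=(0.775, -7.037), k3=(0.775, -7.035), k4=(0.740, -7.054); state += dt/6·(k1+2k2+2k3+k4)
t=0.010: state=(0.598, 0.740)
t=0.020: state=(0.605, 0.669)
t=0.030: state=(0.611, 0.598)
continuing one RK4 step at a time; state shown every 25 steps (Δt=0.25):
t=0.250: state=(0.574, -0.893)
t=0.500: state=(0.205, -1.865)
t=0.750: state=(-0.247, -1.538)
t=1.000: state=(-0.485, -0.282)
t=1.250: state=(-0.388, 0.985)
t=1.500: state=(-0.057, 1.486)
t=1.750: state=(0.268, 0.969)
t=2.000: state=(0.381, -0.096)
t=2.250: state=(0.237, -0.967)
t=2.500: state=(-0.041, -1.114)
t=2.750: state=(-0.257, -0.522)
t=3.000: state=(-0.281, 0.326)
t=3.250: state=(-0.121, 0.861)
t=3.500: state=(0.097, 0.773)
t=3.750: state=(0.224, 0.197)
t=4.000: state=(0.191, -0.432)
t=4.250: state=(0.039, -0.705)
t=4.500: state=(-0.119, -0.486)
t=4.750: state=(-0.180, 0.019)
t=5.000: state=(-0.117, 0.448)
t=5.250: state=(0.014, 0.533)
t=5.500: state=(0.120, 0.262)
t=5.750: state=(0.134, -0.145)
t=6.000: state=(0.060, -0.406)
t=6.250: state=(-0.044, -0.371)
t=6.500: state=(-0.106, -0.100)
t=6.750: state=(-0.091, 0.202)
t=7.000: state=(-0.019, 0.335)
t=7.250: state=(0.056, 0.234)
t=7.500: state=(0.086, -0.006)
t=7.650: state=(0.074, -0.144)
largest grid value and its neighbours: theta(0.100)=0.63553, theta(0.110)=0.63618, theta(0.120)=0.63612
parabola through these three points peaks at t≈0.114 with theta≈0.63624

max theta = 0.636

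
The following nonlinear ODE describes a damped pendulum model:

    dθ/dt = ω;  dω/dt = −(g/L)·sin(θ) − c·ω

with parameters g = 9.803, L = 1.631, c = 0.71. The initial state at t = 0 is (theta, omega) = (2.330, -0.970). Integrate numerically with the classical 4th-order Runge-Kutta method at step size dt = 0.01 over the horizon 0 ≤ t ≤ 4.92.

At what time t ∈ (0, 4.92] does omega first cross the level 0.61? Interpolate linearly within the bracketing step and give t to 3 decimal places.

t = 1.652

t=0.000: state=(2.330, -0.970)
step 1 (dt=0.01): k1=(-0.970, -3.671), k2=(-0.988, -3.678), k3=(-0.988, -3.679), k4=(-1.007, -3.686); state += dt/6·(k1+2k2+2k3+k4)
t=0.010: state=(2.320, -1.007)
t=0.020: state=(2.310, -1.044)
t=0.030: state=(2.299, -1.081)
continuing one RK4 step at a time; state shown every 20 steps (Δt=0.2):
t=0.200: state=(2.060, -1.742)
t=0.400: state=(1.629, -2.579)
t=0.600: state=(1.035, -3.312)
t=0.800: state=(0.336, -3.565)
t=1.000: state=(-0.340, -3.073)
t=1.200: state=(-0.855, -2.021)
t=1.400: state=(-1.138, -0.801)
t=1.600: state=(-1.181, 0.340)
t=1.650: state=(-1.158, 0.600)
next step: t=1.660: state=(-1.151, 0.651) — omega has crossed 0.61
linear interpolation between t=1.650 (0.60042) and t=1.660 (0.65095) → t≈1.652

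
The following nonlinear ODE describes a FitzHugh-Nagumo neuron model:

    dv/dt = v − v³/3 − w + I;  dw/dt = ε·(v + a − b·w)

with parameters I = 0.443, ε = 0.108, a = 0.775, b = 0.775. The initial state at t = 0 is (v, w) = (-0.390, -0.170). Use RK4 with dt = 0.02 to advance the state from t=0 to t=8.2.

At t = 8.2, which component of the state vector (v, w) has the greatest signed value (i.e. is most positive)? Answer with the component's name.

t=0.000: state=(-0.390, -0.170)
step 1 (dt=0.02): k1=(0.243, 0.056), k2=(0.244, 0.056), k3=(0.244, 0.056), k4=(0.246, 0.056); state += dt/6·(k1+2k2+2k3+k4)
t=0.020: state=(-0.385, -0.169)
t=0.040: state=(-0.380, -0.168)
t=0.060: state=(-0.375, -0.167)
continuing one RK4 step at a time; state shown every 25 steps (Δt=0.5):
t=0.500: state=(-0.246, -0.139)
t=1.000: state=(-0.038, -0.100)
t=1.500: state=(0.274, -0.049)
t=2.000: state=(0.725, 0.020)
t=2.500: state=(1.237, 0.112)
t=3.000: state=(1.592, 0.224)
t=3.500: state=(1.726, 0.345)
t=4.000: state=(1.739, 0.463)
t=4.500: state=(1.707, 0.577)
t=5.000: state=(1.659, 0.683)
t=5.500: state=(1.605, 0.782)
t=6.000: state=(1.547, 0.875)
t=6.500: state=(1.486, 0.960)
t=7.000: state=(1.422, 1.038)
t=7.500: state=(1.354, 1.110)
t=8.000: state=(1.281, 1.175)
t=8.200: state=(1.250, 1.200)
compare at T: v=1.250, w=1.200

largest component: v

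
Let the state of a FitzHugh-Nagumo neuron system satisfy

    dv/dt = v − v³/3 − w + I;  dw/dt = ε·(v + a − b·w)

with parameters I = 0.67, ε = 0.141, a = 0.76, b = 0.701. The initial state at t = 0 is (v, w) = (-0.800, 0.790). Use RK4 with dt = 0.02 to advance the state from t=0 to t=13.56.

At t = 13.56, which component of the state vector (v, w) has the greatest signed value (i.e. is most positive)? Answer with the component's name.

t=0.000: state=(-0.800, 0.790)
step 1 (dt=0.02): k1=(-0.749, -0.084), k2=(-0.751, -0.085), k3=(-0.751, -0.085), k4=(-0.753, -0.086); state += dt/6·(k1+2k2+2k3+k4)
t=0.020: state=(-0.815, 0.788)
t=0.040: state=(-0.830, 0.787)
t=0.060: state=(-0.845, 0.785)
continuing one RK4 step at a time; state shown every 25 steps (Δt=0.5):
t=0.500: state=(-1.175, 0.736)
t=1.000: state=(-1.459, 0.661)
t=1.500: state=(-1.595, 0.576)
t=2.000: state=(-1.629, 0.489)
t=2.500: state=(-1.615, 0.406)
t=3.000: state=(-1.581, 0.329)
t=3.500: state=(-1.539, 0.258)
t=4.000: state=(-1.494, 0.193)
t=4.500: state=(-1.446, 0.135)
t=5.000: state=(-1.397, 0.083)
t=5.500: state=(-1.347, 0.037)
t=6.000: state=(-1.296, -0.003)
t=6.500: state=(-1.244, -0.038)
t=7.000: state=(-1.190, -0.068)
t=7.500: state=(-1.134, -0.092)
t=8.000: state=(-1.075, -0.112)
t=8.500: state=(-1.013, -0.126)
t=9.000: state=(-0.946, -0.135)
t=9.500: state=(-0.871, -0.139)
t=10.000: state=(-0.787, -0.137)
t=10.500: state=(-0.687, -0.129)
t=11.000: state=(-0.563, -0.113)
t=11.500: state=(-0.401, -0.089)
t=12.000: state=(-0.172, -0.052)
t=12.500: state=(0.170, 0.002)
t=13.000: state=(0.674, 0.082)
t=13.500: state=(1.259, 0.197)
t=13.560: state=(1.322, 0.213)
compare at T: v=1.322, w=0.213

largest component: v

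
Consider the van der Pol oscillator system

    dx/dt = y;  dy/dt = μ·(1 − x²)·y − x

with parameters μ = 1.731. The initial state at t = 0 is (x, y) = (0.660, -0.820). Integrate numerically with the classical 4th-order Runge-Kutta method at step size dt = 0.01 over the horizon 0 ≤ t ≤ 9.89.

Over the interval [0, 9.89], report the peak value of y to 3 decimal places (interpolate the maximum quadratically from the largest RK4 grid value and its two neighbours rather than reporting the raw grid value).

t=0.000: state=(0.660, -0.820)
step 1 (dt=0.01): k1=(-0.820, -1.461), k2=(-0.827, -1.472), k3=(-0.827, -1.472), k4=(-0.835, -1.483); state += dt/6·(k1+2k2+2k3+k4)
t=0.010: state=(0.652, -0.835)
t=0.020: state=(0.643, -0.850)
t=0.030: state=(0.635, -0.865)
continuing one RK4 step at a time; state shown every 50 steps (Δt=0.5):
t=0.500: state=(0.002, -1.983)
t=1.000: state=(-1.326, -2.623)
t=1.500: state=(-1.914, -0.075)
t=2.000: state=(-1.800, 0.381)
t=2.500: state=(-1.577, 0.510)
t=3.000: state=(-1.281, 0.692)
t=3.500: state=(-0.846, 1.121)
t=4.000: state=(-0.014, 2.454)
t=4.500: state=(1.548, 2.645)
t=5.000: state=(2.016, -0.080)
t=5.500: state=(1.875, -0.381)
t=6.000: state=(1.661, -0.477)
t=6.500: state=(1.391, -0.619)
t=7.000: state=(1.016, -0.928)
t=7.500: state=(0.369, -1.837)
t=8.000: state=(-1.024, -3.475)
t=8.500: state=(-1.999, -0.344)
t=9.000: state=(-1.935, 0.337)
t=9.500: state=(-1.738, 0.444)
t=9.890: state=(-1.549, 0.529)
largest grid value and its neighbours: y(4.290)=3.48869, y(4.300)=3.49253, y(4.310)=3.49220
parabola through these three points peaks at t≈4.304 with y≈3.49290

max y = 3.493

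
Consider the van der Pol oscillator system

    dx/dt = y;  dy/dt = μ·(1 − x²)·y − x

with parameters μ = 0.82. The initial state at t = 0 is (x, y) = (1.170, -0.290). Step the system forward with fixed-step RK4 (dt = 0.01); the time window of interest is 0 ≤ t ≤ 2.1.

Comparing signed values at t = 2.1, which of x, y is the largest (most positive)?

t=0.000: state=(1.170, -0.290)
step 1 (dt=0.01): k1=(-0.290, -1.082), k2=(-0.295, -1.080), k3=(-0.295, -1.080), k4=(-0.301, -1.078); state += dt/6·(k1+2k2+2k3+k4)
t=0.010: state=(1.167, -0.301)
t=0.020: state=(1.164, -0.312)
t=0.030: state=(1.161, -0.322)
continuing one RK4 step at a time; state shown every 10 steps (Δt=0.1):
t=0.100: state=(1.136, -0.396)
t=0.200: state=(1.091, -0.499)
t=0.300: state=(1.036, -0.599)
t=0.400: state=(0.971, -0.699)
t=0.500: state=(0.896, -0.801)
t=0.600: state=(0.811, -0.905)
t=0.700: state=(0.715, -1.014)
t=0.800: state=(0.608, -1.130)
t=0.900: state=(0.489, -1.253)
t=1.000: state=(0.357, -1.384)
t=1.100: state=(0.212, -1.522)
t=1.200: state=(0.053, -1.663)
t=1.300: state=(-0.121, -1.801)
t=1.400: state=(-0.307, -1.925)
t=1.500: state=(-0.505, -2.020)
t=1.600: state=(-0.710, -2.064)
t=1.700: state=(-0.915, -2.040)
t=1.800: state=(-1.115, -1.933)
t=1.900: state=(-1.299, -1.742)
t=2.000: state=(-1.461, -1.484)
t=2.100: state=(-1.595, -1.185)
compare at T: x=-1.595, y=-1.185

largest component: y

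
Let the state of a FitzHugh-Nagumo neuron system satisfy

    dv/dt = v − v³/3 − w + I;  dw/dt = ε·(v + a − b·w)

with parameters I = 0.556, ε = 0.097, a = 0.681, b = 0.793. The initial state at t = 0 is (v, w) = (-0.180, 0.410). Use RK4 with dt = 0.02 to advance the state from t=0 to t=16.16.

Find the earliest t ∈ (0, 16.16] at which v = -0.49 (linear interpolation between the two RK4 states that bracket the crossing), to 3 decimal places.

t=0.000: state=(-0.180, 0.410)
step 1 (dt=0.02): k1=(-0.032, 0.017), k2=(-0.033, 0.017), k3=(-0.033, 0.017), k4=(-0.033, 0.017); state += dt/6·(k1+2k2+2k3+k4)
t=0.020: state=(-0.181, 0.410)
t=0.040: state=(-0.181, 0.411)
t=0.060: state=(-0.182, 0.411)
continuing one RK4 step at a time; state shown every 50 steps (Δt=1):
t=1.000: state=(-0.245, 0.424)
t=2.000: state=(-0.424, 0.426)
t=2.220: state=(-0.489, 0.424)
next step: t=2.240: state=(-0.495, 0.423) — v has crossed -0.49
linear interpolation between t=2.220 (-0.48877) and t=2.240 (-0.49516) → t≈2.224

t = 2.224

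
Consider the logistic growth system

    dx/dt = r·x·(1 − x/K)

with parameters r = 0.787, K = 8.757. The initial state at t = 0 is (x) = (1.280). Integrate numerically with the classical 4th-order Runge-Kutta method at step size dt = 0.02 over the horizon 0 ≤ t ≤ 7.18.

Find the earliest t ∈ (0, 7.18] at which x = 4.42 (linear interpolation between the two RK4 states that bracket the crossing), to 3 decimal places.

t = 2.267

t=0.000: state=(1.280)
step 1 (dt=0.02): k1=(0.860), k2=(0.865), k3=(0.865), k4=(0.870); state += dt/6·(k1+2k2+2k3+k4)
t=0.020: state=(1.297)
t=0.040: state=(1.315)
t=0.060: state=(1.332)
continuing one RK4 step at a time; state shown every 25 steps (Δt=0.5):
t=0.500: state=(1.772)
t=1.000: state=(2.393)
t=1.500: state=(3.134)
t=2.000: state=(3.962)
t=2.260: state=(4.408)
next step: t=2.280: state=(4.443) — x has crossed 4.42
linear interpolation between t=2.260 (4.40838) and t=2.280 (4.44283) → t≈2.267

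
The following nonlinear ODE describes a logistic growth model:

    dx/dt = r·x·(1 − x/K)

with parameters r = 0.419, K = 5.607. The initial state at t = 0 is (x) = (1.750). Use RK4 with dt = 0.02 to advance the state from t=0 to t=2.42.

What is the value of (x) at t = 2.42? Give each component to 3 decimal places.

t=0.000: state=(1.750)
step 1 (dt=0.02): k1=(0.504), k2=(0.505), k3=(0.505), k4=(0.506); state += dt/6·(k1+2k2+2k3+k4)
t=0.020: state=(1.760)
t=0.040: state=(1.770)
t=0.060: state=(1.780)
continuing one RK4 step at a time; state shown every 5 steps (Δt=0.1):
t=0.100: state=(1.801)
t=0.200: state=(1.852)
t=0.300: state=(1.905)
t=0.400: state=(1.958)
t=0.500: state=(2.012)
t=0.600: state=(2.066)
t=0.700: state=(2.121)
t=0.800: state=(2.176)
t=0.900: state=(2.232)
t=1.000: state=(2.289)
t=1.100: state=(2.346)
t=1.200: state=(2.403)
t=1.300: state=(2.461)
t=1.400: state=(2.519)
t=1.500: state=(2.577)
t=1.600: state=(2.636)
t=1.700: state=(2.694)
t=1.800: state=(2.753)
t=1.900: state=(2.812)
t=2.000: state=(2.870)
t=2.100: state=(2.929)
t=2.200: state=(2.988)
t=2.300: state=(3.046)
t=2.400: state=(3.104)
t=2.420: state=(3.116)

(x) = (3.116)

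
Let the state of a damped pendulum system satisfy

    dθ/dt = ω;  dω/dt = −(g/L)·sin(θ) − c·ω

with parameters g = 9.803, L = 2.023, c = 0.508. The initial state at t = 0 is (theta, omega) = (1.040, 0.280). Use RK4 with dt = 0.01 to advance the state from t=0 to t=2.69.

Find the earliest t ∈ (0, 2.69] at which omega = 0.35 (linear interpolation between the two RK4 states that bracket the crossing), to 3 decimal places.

t=0.000: state=(1.040, 0.280)
step 1 (dt=0.01): k1=(0.280, -4.321), k2=(0.258, -4.314), k3=(0.258, -4.313), k4=(0.237, -4.306); state += dt/6·(k1+2k2+2k3+k4)
t=0.010: state=(1.043, 0.237)
t=0.020: state=(1.045, 0.194)
t=0.030: state=(1.046, 0.151)
continuing one RK4 step at a time; state shown every 10 steps (Δt=0.1):
t=0.100: state=(1.047, -0.143)
t=0.200: state=(1.012, -0.542)
t=0.300: state=(0.939, -0.907)
t=0.400: state=(0.832, -1.228)
t=0.500: state=(0.696, -1.495)
t=0.600: state=(0.536, -1.693)
t=0.700: state=(0.360, -1.814)
t=0.800: state=(0.176, -1.849)
t=0.900: state=(-0.007, -1.796)
t=1.000: state=(-0.181, -1.662)
t=1.100: state=(-0.337, -1.458)
t=1.200: state=(-0.470, -1.199)
t=1.300: state=(-0.576, -0.902)
t=1.400: state=(-0.650, -0.585)
t=1.500: state=(-0.693, -0.261)
t=1.600: state=(-0.703, 0.057)
t=1.690: state=(-0.685, 0.327)
next step: t=1.700: state=(-0.682, 0.356) — omega has crossed 0.35
linear interpolation between t=1.690 (0.32733) and t=1.700 (0.35620) → t≈1.698

t = 1.698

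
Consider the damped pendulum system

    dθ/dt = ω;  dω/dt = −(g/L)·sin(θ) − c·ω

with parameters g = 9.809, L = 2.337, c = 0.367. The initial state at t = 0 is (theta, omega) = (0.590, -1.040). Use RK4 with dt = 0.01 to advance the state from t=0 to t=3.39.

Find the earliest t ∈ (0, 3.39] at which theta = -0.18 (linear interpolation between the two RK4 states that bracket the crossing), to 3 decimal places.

t = 0.585

t=0.000: state=(0.590, -1.040)
step 1 (dt=0.01): k1=(-1.040, -1.954), k2=(-1.050, -1.932), k3=(-1.050, -1.932), k4=(-1.059, -1.910); state += dt/6·(k1+2k2+2k3+k4)
t=0.010: state=(0.580, -1.059)
t=0.020: state=(0.569, -1.078)
t=0.030: state=(0.558, -1.097)
continuing one RK4 step at a time; state shown every 20 steps (Δt=0.2):
t=0.200: state=(0.349, -1.334)
t=0.400: state=(0.071, -1.408)
t=0.580: state=(-0.173, -1.278)
next step: t=0.590: state=(-0.186, -1.266) — theta has crossed -0.18
linear interpolation between t=0.580 (-0.17326) and t=0.590 (-0.18598) → t≈0.585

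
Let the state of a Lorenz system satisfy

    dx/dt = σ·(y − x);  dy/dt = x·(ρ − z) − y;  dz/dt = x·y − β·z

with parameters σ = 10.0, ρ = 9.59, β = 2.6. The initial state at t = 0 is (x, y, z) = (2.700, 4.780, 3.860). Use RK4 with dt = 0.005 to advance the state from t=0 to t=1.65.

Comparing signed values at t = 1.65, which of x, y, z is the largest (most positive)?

largest component: z

t=0.000: state=(2.700, 4.780, 3.860)
step 1 (dt=0.005): k1=(20.800, 10.691, 2.870), k2=(20.547, 10.942, 3.173), k3=(20.560, 10.936, 3.170), k4=(20.319, 11.181, 3.473); state += dt/6·(k1+2k2+2k3+k4)
t=0.005: state=(2.803, 4.835, 3.876)
t=0.010: state=(2.903, 4.892, 3.895)
t=0.015: state=(3.002, 4.951, 3.917)
continuing one RK4 step at a time; state shown every 20 steps (Δt=0.1):
t=0.100: state=(4.505, 6.179, 4.763)
t=0.200: state=(6.086, 7.499, 6.951)
t=0.300: state=(7.074, 7.497, 9.863)
t=0.400: state=(6.792, 5.845, 11.783)
t=0.500: state=(5.461, 3.936, 11.704)
t=0.600: state=(4.057, 2.871, 10.401)
t=0.700: state=(3.170, 2.580, 8.855)
t=0.800: state=(2.838, 2.738, 7.513)
t=0.900: state=(2.926, 3.186, 6.535)
t=1.000: state=(3.334, 3.880, 6.009)
t=1.100: state=(3.999, 4.769, 6.034)
t=1.200: state=(4.828, 5.684, 6.706)
t=1.300: state=(5.614, 6.273, 7.967)
t=1.400: state=(6.032, 6.165, 9.394)
t=1.500: state=(5.854, 5.389, 10.302)
t=1.600: state=(5.209, 4.454, 10.335)
t=1.650: state=(4.830, 4.083, 10.076)
compare at T: x=4.830, y=4.083, z=10.076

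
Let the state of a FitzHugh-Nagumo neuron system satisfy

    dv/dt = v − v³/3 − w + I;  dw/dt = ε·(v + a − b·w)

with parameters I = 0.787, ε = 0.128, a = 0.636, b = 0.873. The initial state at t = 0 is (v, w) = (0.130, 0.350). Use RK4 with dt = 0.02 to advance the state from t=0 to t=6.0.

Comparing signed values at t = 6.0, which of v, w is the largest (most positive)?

largest component: v

t=0.000: state=(0.130, 0.350)
step 1 (dt=0.02): k1=(0.566, 0.059), k2=(0.571, 0.060), k3=(0.571, 0.060), k4=(0.576, 0.060); state += dt/6·(k1+2k2+2k3+k4)
t=0.020: state=(0.141, 0.351)
t=0.040: state=(0.153, 0.352)
t=0.060: state=(0.165, 0.354)
continuing one RK4 step at a time; state shown every 10 steps (Δt=0.2):
t=0.200: state=(0.254, 0.363)
t=0.400: state=(0.399, 0.379)
t=0.600: state=(0.568, 0.399)
t=0.800: state=(0.755, 0.423)
t=1.000: state=(0.954, 0.452)
t=1.200: state=(1.150, 0.485)
t=1.400: state=(1.327, 0.521)
t=1.600: state=(1.472, 0.561)
t=1.800: state=(1.580, 0.604)
t=2.000: state=(1.653, 0.648)
t=2.200: state=(1.697, 0.692)
t=2.400: state=(1.720, 0.736)
t=2.600: state=(1.729, 0.779)
t=2.800: state=(1.727, 0.822)
t=3.000: state=(1.719, 0.864)
t=3.200: state=(1.707, 0.904)
t=3.400: state=(1.692, 0.943)
t=3.600: state=(1.676, 0.981)
t=3.800: state=(1.658, 1.018)
t=4.000: state=(1.639, 1.053)
t=4.200: state=(1.620, 1.087)
t=4.400: state=(1.600, 1.120)
t=4.600: state=(1.580, 1.152)
t=4.800: state=(1.560, 1.182)
t=5.000: state=(1.540, 1.211)
t=5.200: state=(1.520, 1.239)
t=5.400: state=(1.499, 1.266)
t=5.600: state=(1.478, 1.292)
t=5.800: state=(1.458, 1.317)
t=6.000: state=(1.437, 1.340)
compare at T: v=1.437, w=1.340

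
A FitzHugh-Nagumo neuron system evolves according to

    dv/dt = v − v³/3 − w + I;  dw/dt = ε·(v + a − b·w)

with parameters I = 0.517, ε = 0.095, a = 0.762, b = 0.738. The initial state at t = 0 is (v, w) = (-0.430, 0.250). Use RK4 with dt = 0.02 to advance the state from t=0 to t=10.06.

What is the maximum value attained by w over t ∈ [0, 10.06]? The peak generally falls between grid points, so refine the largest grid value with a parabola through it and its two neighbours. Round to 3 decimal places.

t=0.000: state=(-0.430, 0.250)
step 1 (dt=0.02): k1=(-0.136, 0.014), k2=(-0.138, 0.014), k3=(-0.138, 0.014), k4=(-0.139, 0.014); state += dt/6·(k1+2k2+2k3+k4)
t=0.020: state=(-0.433, 0.250)
t=0.040: state=(-0.436, 0.251)
t=0.060: state=(-0.438, 0.251)
continuing one RK4 step at a time; state shown every 25 steps (Δt=0.5):
t=0.500: state=(-0.515, 0.255)
t=1.000: state=(-0.640, 0.255)
t=1.500: state=(-0.804, 0.248)
t=2.000: state=(-0.993, 0.233)
t=2.500: state=(-1.174, 0.210)
t=3.000: state=(-1.312, 0.180)
t=3.500: state=(-1.396, 0.146)
t=4.000: state=(-1.435, 0.110)
t=4.500: state=(-1.444, 0.075)
t=5.000: state=(-1.436, 0.041)
t=5.500: state=(-1.419, 0.008)
t=6.000: state=(-1.395, -0.022)
t=6.500: state=(-1.369, -0.051)
t=7.000: state=(-1.342, -0.076)
t=7.500: state=(-1.313, -0.100)
t=8.000: state=(-1.283, -0.122)
t=8.500: state=(-1.253, -0.141)
t=9.000: state=(-1.222, -0.159)
t=9.500: state=(-1.191, -0.174)
t=10.000: state=(-1.159, -0.187)
t=10.060: state=(-1.155, -0.189)
largest grid value and its neighbours: w(0.740)=0.25574, w(0.760)=0.25574, w(0.780)=0.25573
parabola through these three points peaks at t≈0.754 with w≈0.25574

max w = 0.256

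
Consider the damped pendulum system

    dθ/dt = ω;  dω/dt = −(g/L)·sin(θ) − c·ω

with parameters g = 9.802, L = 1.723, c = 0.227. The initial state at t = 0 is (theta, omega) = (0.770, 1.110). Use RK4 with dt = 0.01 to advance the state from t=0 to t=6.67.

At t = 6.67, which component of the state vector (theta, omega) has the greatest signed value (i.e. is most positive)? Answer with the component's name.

t=0.000: state=(0.770, 1.110)
step 1 (dt=0.01): k1=(1.110, -4.212), k2=(1.089, -4.230), k3=(1.089, -4.230), k4=(1.068, -4.247); state += dt/6·(k1+2k2+2k3+k4)
t=0.010: state=(0.781, 1.068)
t=0.020: state=(0.791, 1.025)
t=0.030: state=(0.801, 0.982)
continuing one RK4 step at a time; state shown every 25 steps (Δt=0.25):
t=0.250: state=(0.910, -0.002)
t=0.500: state=(0.774, -1.052)
t=0.750: state=(0.411, -1.777)
t=1.000: state=(-0.065, -1.916)
t=1.250: state=(-0.493, -1.416)
t=1.500: state=(-0.739, -0.519)
t=1.750: state=(-0.745, 0.465)
t=2.000: state=(-0.522, 1.274)
t=2.250: state=(-0.144, 1.660)
t=2.500: state=(0.261, 1.481)
t=2.750: state=(0.557, 0.832)
t=3.000: state=(0.660, -0.024)
t=3.250: state=(0.550, -0.827)
t=3.500: state=(0.270, -1.342)
t=3.750: state=(-0.083, -1.396)
t=4.000: state=(-0.388, -0.984)
t=4.250: state=(-0.551, -0.286)
t=4.500: state=(-0.528, 0.458)
t=4.750: state=(-0.337, 1.025)
t=5.000: state=(-0.046, 1.234)
t=5.250: state=(0.245, 1.021)
t=5.500: state=(0.438, 0.487)
t=5.750: state=(0.478, -0.168)
t=6.000: state=(0.361, -0.736)
t=6.250: state=(0.132, -1.039)
t=6.500: state=(-0.128, -0.981)
t=6.670: state=(-0.277, -0.750)
compare at T: theta=-0.277, omega=-0.750

largest component: theta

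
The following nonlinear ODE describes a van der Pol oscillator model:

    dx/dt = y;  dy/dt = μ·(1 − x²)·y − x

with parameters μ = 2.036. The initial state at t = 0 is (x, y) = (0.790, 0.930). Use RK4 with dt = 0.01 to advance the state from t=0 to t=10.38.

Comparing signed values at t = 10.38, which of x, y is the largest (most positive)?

t=0.000: state=(0.790, 0.930)
step 1 (dt=0.01): k1=(0.930, -0.078), k2=(0.930, -0.097), k3=(0.930, -0.097), k4=(0.929, -0.116); state += dt/6·(k1+2k2+2k3+k4)
t=0.010: state=(0.799, 0.929)
t=0.020: state=(0.809, 0.928)
t=0.030: state=(0.818, 0.926)
continuing one RK4 step at a time; state shown every 50 steps (Δt=0.5):
t=0.500: state=(1.167, 0.454)
t=1.000: state=(1.219, -0.201)
t=1.500: state=(1.003, -0.661)
t=2.000: state=(0.504, -1.472)
t=2.500: state=(-0.738, -3.631)
t=3.000: state=(-1.957, -0.548)
t=3.500: state=(-1.931, 0.292)
t=4.000: state=(-1.760, 0.379)
t=4.500: state=(-1.551, 0.465)
t=5.000: state=(-1.283, 0.624)
t=5.500: state=(-0.890, 1.021)
t=6.000: state=(-0.107, 2.414)
t=6.500: state=(1.566, 2.867)
t=7.000: state=(2.015, -0.122)
t=7.500: state=(1.881, -0.336)
t=8.000: state=(1.696, -0.404)
t=8.500: state=(1.471, -0.505)
t=9.000: state=(1.174, -0.713)
t=9.500: state=(0.701, -1.292)
t=10.000: state=(-0.363, -3.319)
t=10.380: state=(-1.684, -2.402)
compare at T: x=-1.684, y=-2.402

largest component: x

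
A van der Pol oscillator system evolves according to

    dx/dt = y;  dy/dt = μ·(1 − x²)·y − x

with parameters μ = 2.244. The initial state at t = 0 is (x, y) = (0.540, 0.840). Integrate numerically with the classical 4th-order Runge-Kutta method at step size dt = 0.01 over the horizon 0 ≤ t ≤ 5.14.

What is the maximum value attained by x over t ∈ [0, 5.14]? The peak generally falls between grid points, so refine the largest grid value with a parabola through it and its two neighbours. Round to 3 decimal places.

max x = 1.260

t=0.000: state=(0.540, 0.840)
step 1 (dt=0.01): k1=(0.840, 0.795), k2=(0.844, 0.789), k3=(0.844, 0.789), k4=(0.848, 0.782); state += dt/6·(k1+2k2+2k3+k4)
t=0.010: state=(0.548, 0.848)
t=0.020: state=(0.557, 0.856)
t=0.030: state=(0.566, 0.863)
continuing one RK4 step at a time; state shown every 20 steps (Δt=0.2):
t=0.200: state=(0.721, 0.958)
t=0.400: state=(0.914, 0.937)
t=0.600: state=(1.084, 0.736)
t=0.800: state=(1.201, 0.426)
t=1.000: state=(1.255, 0.118)
t=1.200: state=(1.252, -0.130)
t=1.400: state=(1.206, -0.324)
t=1.600: state=(1.124, -0.492)
t=1.800: state=(1.009, -0.670)
t=2.000: state=(0.853, -0.902)
t=2.200: state=(0.639, -1.263)
t=2.400: state=(0.330, -1.888)
t=2.600: state=(-0.145, -2.948)
t=2.800: state=(-0.853, -3.978)
t=3.000: state=(-1.583, -2.865)
t=3.200: state=(-1.937, -0.832)
t=3.400: state=(-2.004, -0.004)
t=3.600: state=(-1.977, 0.220)
t=3.800: state=(-1.926, 0.285)
t=4.000: state=(-1.866, 0.314)
t=4.200: state=(-1.800, 0.336)
t=4.400: state=(-1.731, 0.359)
t=4.600: state=(-1.657, 0.386)
t=4.800: state=(-1.576, 0.418)
t=5.000: state=(-1.489, 0.460)
t=5.140: state=(-1.422, 0.496)
largest grid value and its neighbours: x(1.080)=1.25970, x(1.090)=1.25974, x(1.100)=1.25966
parabola through these three points peaks at t≈1.089 with x≈1.25974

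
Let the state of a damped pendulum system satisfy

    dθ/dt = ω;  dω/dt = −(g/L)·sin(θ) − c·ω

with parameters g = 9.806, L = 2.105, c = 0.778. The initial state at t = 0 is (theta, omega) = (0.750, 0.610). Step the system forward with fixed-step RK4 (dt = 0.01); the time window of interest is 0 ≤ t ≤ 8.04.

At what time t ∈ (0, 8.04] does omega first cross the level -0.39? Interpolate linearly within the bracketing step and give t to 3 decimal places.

t=0.000: state=(0.750, 0.610)
step 1 (dt=0.01): k1=(0.610, -3.650), k2=(0.592, -3.646), k3=(0.592, -3.646), k4=(0.574, -3.642); state += dt/6·(k1+2k2+2k3+k4)
t=0.010: state=(0.756, 0.574)
t=0.020: state=(0.761, 0.537)
t=0.030: state=(0.767, 0.501)
t=0.290: state=(0.780, -0.372)
next step: t=0.300: state=(0.776, -0.401) — omega has crossed -0.39
linear interpolation between t=0.290 (-0.37161) and t=0.300 (-0.40129) → t≈0.296

t = 0.296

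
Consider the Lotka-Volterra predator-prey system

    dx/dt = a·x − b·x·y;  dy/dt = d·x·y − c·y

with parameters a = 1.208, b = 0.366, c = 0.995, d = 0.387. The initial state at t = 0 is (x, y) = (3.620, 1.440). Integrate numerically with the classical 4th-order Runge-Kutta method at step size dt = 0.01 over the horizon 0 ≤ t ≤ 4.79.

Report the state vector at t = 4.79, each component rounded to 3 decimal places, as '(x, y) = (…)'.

(x, y) = (1.472, 1.588)

t=0.000: state=(3.620, 1.440)
step 1 (dt=0.01): k1=(2.465, 0.585), k2=(2.470, 0.593), k3=(2.470, 0.593), k4=(2.474, 0.601); state += dt/6·(k1+2k2+2k3+k4)
t=0.010: state=(3.645, 1.446)
t=0.020: state=(3.669, 1.452)
t=0.030: state=(3.694, 1.458)
continuing one RK4 step at a time; state shown every 20 steps (Δt=0.2):
t=0.200: state=(4.127, 1.592)
t=0.400: state=(4.639, 1.832)
t=0.600: state=(5.102, 2.190)
t=0.800: state=(5.437, 2.702)
t=1.000: state=(5.544, 3.393)
t=1.200: state=(5.342, 4.247)
t=1.400: state=(4.819, 5.167)
t=1.600: state=(4.075, 5.980)
t=1.800: state=(3.278, 6.513)
t=2.000: state=(2.569, 6.687)
t=2.200: state=(2.012, 6.537)
t=2.400: state=(1.608, 6.157)
t=2.600: state=(1.329, 5.650)
t=2.800: state=(1.142, 5.092)
t=3.000: state=(1.022, 4.536)
t=3.200: state=(0.952, 4.012)
t=3.400: state=(0.920, 3.534)
t=3.600: state=(0.919, 3.109)
t=3.800: state=(0.945, 2.738)
t=4.000: state=(0.996, 2.419)
t=4.200: state=(1.074, 2.147)
t=4.400: state=(1.178, 1.920)
t=4.600: state=(1.313, 1.732)
t=4.790: state=(1.472, 1.588)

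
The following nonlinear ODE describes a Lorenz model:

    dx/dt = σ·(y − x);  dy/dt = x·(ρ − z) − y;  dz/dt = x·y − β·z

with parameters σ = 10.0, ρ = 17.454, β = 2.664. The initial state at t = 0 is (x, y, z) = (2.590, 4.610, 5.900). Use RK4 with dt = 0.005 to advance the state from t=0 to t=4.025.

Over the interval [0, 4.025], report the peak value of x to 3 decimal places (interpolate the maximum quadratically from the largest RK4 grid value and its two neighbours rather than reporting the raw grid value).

max x = 11.724

t=0.000: state=(2.590, 4.610, 5.900)
step 1 (dt=0.005): k1=(20.200, 25.315, -3.778), k2=(20.328, 25.860, -3.353), k3=(20.338, 25.860, -3.350), k4=(20.476, 26.406, -2.916); state += dt/6·(k1+2k2+2k3+k4)
t=0.005: state=(2.692, 4.739, 5.883)
t=0.010: state=(2.795, 4.874, 5.871)
t=0.015: state=(2.900, 5.014, 5.863)
continuing one RK4 step at a time; state shown every 40 steps (Δt=0.2):
t=0.200: state=(8.870, 12.981, 11.867)
t=0.400: state=(9.111, 4.291, 24.413)
t=0.600: state=(1.898, 0.469, 15.378)
t=0.800: state=(1.254, 1.622, 9.221)
t=1.000: state=(3.240, 5.091, 6.525)
t=1.200: state=(9.454, 13.128, 13.709)
t=1.400: state=(8.236, 3.560, 23.506)
t=1.600: state=(1.998, 0.905, 14.757)
t=1.800: state=(1.846, 2.498, 9.080)
t=2.000: state=(4.831, 7.418, 7.831)
t=2.200: state=(10.863, 12.198, 19.435)
t=2.400: state=(5.604, 1.871, 20.562)
t=2.600: state=(2.043, 1.804, 12.756)
t=2.800: state=(3.232, 4.650, 8.697)
t=3.000: state=(8.123, 11.288, 12.547)
t=3.200: state=(9.191, 6.035, 22.865)
t=3.400: state=(3.287, 1.850, 16.099)
t=3.600: state=(2.946, 3.748, 10.581)
t=3.800: state=(6.389, 9.029, 10.863)
t=4.000: state=(9.999, 9.176, 21.123)
t=4.025: state=(9.680, 7.965, 21.807)
largest grid value and its neighbours: x(0.300)=11.70759, x(0.305)=11.72275, x(0.310)=11.72117
parabola through these three points peaks at t≈0.307 with x≈11.72413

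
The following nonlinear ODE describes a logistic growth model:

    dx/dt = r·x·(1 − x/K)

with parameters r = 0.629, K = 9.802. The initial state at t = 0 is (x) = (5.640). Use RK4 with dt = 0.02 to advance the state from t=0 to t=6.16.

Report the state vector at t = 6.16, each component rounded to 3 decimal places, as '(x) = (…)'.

(x) = (9.654)

t=0.000: state=(5.640)
step 1 (dt=0.02): k1=(1.506), k2=(1.505), k3=(1.505), k4=(1.503); state += dt/6·(k1+2k2+2k3+k4)
t=0.020: state=(5.670)
t=0.040: state=(5.700)
t=0.060: state=(5.730)
continuing one RK4 step at a time; state shown every 10 steps (Δt=0.2):
t=0.200: state=(5.938)
t=0.400: state=(6.228)
t=0.600: state=(6.509)
t=0.800: state=(6.778)
t=1.000: state=(7.035)
t=1.200: state=(7.277)
t=1.400: state=(7.506)
t=1.600: state=(7.720)
t=1.800: state=(7.919)
t=2.000: state=(8.103)
t=2.200: state=(8.272)
t=2.400: state=(8.428)
t=2.600: state=(8.570)
t=2.800: state=(8.699)
t=3.000: state=(8.816)
t=3.200: state=(8.922)
t=3.400: state=(9.018)
t=3.600: state=(9.104)
t=3.800: state=(9.181)
t=4.000: state=(9.251)
t=4.200: state=(9.312)
t=4.400: state=(9.368)
t=4.600: state=(9.417)
t=4.800: state=(9.461)
t=5.000: state=(9.500)
t=5.200: state=(9.535)
t=5.400: state=(9.566)
t=5.600: state=(9.593)
t=5.800: state=(9.617)
t=6.000: state=(9.639)
t=6.160: state=(9.654)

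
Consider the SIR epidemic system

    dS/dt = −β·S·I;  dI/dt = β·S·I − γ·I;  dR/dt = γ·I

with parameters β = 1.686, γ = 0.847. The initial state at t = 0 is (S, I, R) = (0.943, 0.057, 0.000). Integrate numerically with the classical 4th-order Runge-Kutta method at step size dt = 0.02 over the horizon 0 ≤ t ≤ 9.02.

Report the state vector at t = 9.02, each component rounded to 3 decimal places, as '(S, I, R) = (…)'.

t=0.000: state=(0.943, 0.057, 0.000)
step 1 (dt=0.02): k1=(-0.091, 0.042, 0.048), k2=(-0.091, 0.043, 0.049), k3=(-0.091, 0.043, 0.049), k4=(-0.092, 0.043, 0.049); state += dt/6·(k1+2k2+2k3+k4)
t=0.020: state=(0.941, 0.058, 0.001)
t=0.040: state=(0.939, 0.059, 0.002)
t=0.060: state=(0.937, 0.060, 0.003)
continuing one RK4 step at a time; state shown every 25 steps (Δt=0.5):
t=0.500: state=(0.890, 0.081, 0.029)
t=1.000: state=(0.822, 0.109, 0.069)
t=1.500: state=(0.740, 0.138, 0.122)
t=2.000: state=(0.652, 0.163, 0.185)
t=2.500: state=(0.564, 0.178, 0.258)
t=3.000: state=(0.485, 0.181, 0.334)
t=3.500: state=(0.417, 0.173, 0.410)
t=4.000: state=(0.363, 0.157, 0.480)
t=4.500: state=(0.320, 0.137, 0.542)
t=5.000: state=(0.288, 0.116, 0.596)
t=5.500: state=(0.263, 0.096, 0.641)
t=6.000: state=(0.245, 0.078, 0.677)
t=6.500: state=(0.231, 0.062, 0.707)
t=7.000: state=(0.220, 0.049, 0.730)
t=7.500: state=(0.212, 0.039, 0.749)
t=8.000: state=(0.206, 0.030, 0.764)
t=8.500: state=(0.202, 0.023, 0.775)
t=9.000: state=(0.198, 0.018, 0.784)
t=9.020: state=(0.198, 0.018, 0.784)

(S, I, R) = (0.198, 0.018, 0.784)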